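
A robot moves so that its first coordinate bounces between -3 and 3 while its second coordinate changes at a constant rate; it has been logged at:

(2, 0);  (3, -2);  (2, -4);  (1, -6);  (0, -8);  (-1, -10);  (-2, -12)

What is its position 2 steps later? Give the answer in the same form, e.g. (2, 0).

The first coordinate reflects between -3 and 3, moving 1 per step.
  step 7: -2 → -3
  step 8: -3 → -2
The second coordinate changes by -2 each step: at step 8 it is -16.

(-2, -16)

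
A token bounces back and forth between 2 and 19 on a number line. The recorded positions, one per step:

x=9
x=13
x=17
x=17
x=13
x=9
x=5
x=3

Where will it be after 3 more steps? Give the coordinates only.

x=15

The value reflects between 2 and 19, moving 4 per step.
  step 8: 3 → 7
  step 9: 7 → 11
  step 10: 11 → 15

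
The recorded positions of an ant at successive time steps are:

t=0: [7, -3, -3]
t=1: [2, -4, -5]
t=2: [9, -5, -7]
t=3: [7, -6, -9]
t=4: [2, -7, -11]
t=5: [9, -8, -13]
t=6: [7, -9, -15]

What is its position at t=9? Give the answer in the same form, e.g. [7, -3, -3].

The first coordinate repeats the cycle [7, 2, 9] with period 3; step 9 mod 3 = 0, giving 7.
The second coordinate changes by -1 each step, so at step 9 it is -3 + 9·(-1) = -12.
The third coordinate changes by -2 each step, so at step 9 it is -3 + 9·(-2) = -21.

[7, -12, -21]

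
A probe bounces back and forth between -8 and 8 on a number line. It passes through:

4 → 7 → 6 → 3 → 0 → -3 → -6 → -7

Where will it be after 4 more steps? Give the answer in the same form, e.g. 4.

The value travels 3 per step and bounces off the walls at -8 and 8.
  step 8: -7 → -4
  step 9: -4 → -1
  step 10: -1 → 2
  step 11: 2 → 5

5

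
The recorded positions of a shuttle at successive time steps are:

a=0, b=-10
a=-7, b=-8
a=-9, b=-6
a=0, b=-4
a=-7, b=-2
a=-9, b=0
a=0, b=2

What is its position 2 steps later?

A: cycles through 0, -7, -9 every 3 steps. Step 8 lands at position 2 of the cycle → -9.
B: linear, +2 per step → 6 at step 8.

a=-9, b=6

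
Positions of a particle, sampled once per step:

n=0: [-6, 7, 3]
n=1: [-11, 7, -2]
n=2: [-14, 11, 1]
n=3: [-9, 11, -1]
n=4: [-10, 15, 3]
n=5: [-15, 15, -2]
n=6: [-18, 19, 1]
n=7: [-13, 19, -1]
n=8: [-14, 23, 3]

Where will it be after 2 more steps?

[-22, 27, 1]

Differencing gives [-5, +0, -5], [-3, +4, +3], [+5, +0, -2], [-1, +4, +4], [-5, +0, -5], [-3, +4, +3], [+5, +0, -2], [-1, +4, +4]. This is the pattern [-5, +0, -5], [-3, +4, +3], [+5, +0, -2], [-1, +4, +4] repeated.
step 9: apply [-5, +0, -5] → [-19, 23, -2]
step 10: apply [-3, +4, +3] → [-22, 27, 1]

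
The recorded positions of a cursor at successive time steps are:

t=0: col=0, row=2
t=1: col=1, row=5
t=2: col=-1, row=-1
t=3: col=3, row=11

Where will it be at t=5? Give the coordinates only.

Step-to-step displacements: (+1, +3), (-2, -6), (+4, +12); each is -2× the previous.
step 4: col=3, row=11 + (-8, -24) → col=-5, row=-13
step 5: col=-5, row=-13 + (+16, +48) → col=11, row=35

col=11, row=35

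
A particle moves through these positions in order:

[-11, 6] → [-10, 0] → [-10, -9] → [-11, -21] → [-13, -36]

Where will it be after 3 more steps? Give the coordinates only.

Successive displacements: [+1, -6], [+0, -9], [-1, -12], [-2, -15] — each changes by [-1, -3].
step 5: [-13, -36] + [-3, -18] → [-16, -54]
step 6: [-16, -54] + [-4, -21] → [-20, -75]
step 7: [-20, -75] + [-5, -24] → [-25, -99]

[-25, -99]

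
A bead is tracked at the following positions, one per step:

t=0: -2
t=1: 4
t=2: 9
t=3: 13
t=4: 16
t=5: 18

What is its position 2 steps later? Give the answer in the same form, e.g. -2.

19

First differences are +6, +5, +4, +3, +2; their common second difference is -1 (constant acceleration).
step 6: 18 + 1 → 19
step 7: 19 + 0 → 19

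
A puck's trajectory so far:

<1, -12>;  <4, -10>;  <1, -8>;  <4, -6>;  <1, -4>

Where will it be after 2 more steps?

<1, 0>

The first coordinate repeats the cycle [1, 4] with period 2; step 6 mod 2 = 0, giving 1.
The second coordinate changes by +2 each step, so at step 6 it is -12 + 6·(2) = 0.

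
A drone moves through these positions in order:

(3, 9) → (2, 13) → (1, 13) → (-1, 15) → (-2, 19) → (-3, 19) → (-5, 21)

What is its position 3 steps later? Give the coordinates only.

(-9, 27)

The moves between consecutive positions are (-1, +4), (-1, +0), (-2, +2), (-1, +4), (-1, +0), (-2, +2); they repeat the 3-cycle [(-1, +4), (-1, +0), (-2, +2)].
step 7: apply (-1, +4) → (-6, 25)
step 8: apply (-1, +0) → (-7, 25)
step 9: apply (-2, +2) → (-9, 27)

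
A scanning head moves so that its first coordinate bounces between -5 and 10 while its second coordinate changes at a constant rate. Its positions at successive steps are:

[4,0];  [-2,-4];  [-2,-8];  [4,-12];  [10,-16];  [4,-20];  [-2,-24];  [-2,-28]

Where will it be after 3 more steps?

The first coordinate reflects between -5 and 10, moving 6 per step.
  step 8: -2 → 4
  step 9: 4 → 10
  step 10: 10 → 4
The second coordinate changes by -4 each step: at step 10 it is -40.

[4,-40]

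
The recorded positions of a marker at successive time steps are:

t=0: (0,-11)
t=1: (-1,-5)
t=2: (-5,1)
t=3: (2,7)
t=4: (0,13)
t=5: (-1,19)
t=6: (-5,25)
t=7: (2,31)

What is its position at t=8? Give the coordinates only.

(0,37)

First: cycles through 0, -1, -5, 2 every 4 steps. Step 8 lands at position 0 of the cycle → 0.
Second: linear, +6 per step → 37 at step 8.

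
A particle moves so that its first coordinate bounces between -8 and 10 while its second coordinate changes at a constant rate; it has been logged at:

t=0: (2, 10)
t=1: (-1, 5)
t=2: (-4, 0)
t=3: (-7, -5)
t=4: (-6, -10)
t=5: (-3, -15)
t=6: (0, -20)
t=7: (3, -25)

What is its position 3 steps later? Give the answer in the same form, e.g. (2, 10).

(8, -40)

The first coordinate travels 3 per step and bounces off the walls at -8 and 10.
  step 8: 3 → 6
  step 9: 6 → 9
  step 10: 9 → 8
The second coordinate changes by -5 each step: at step 10 it is -40.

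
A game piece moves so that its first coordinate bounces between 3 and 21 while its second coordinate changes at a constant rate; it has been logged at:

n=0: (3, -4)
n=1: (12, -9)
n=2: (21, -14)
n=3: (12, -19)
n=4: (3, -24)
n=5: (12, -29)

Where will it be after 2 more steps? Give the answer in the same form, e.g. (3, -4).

(12, -39)

The first coordinate reflects between 3 and 21, moving 9 per step.
  step 6: 12 → 21
  step 7: 21 → 12
The second coordinate changes by -5 each step: at step 7 it is -39.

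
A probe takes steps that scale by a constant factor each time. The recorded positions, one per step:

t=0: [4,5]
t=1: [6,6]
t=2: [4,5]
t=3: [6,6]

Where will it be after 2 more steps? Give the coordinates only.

Consecutive displacements [+2,+1], [-2,-1], [+2,+1] scale by a factor of -1 each step.
step 4: [6,6] + [-2,-1] → [4,5]
step 5: [4,5] + [+2,+1] → [6,6]

[6,6]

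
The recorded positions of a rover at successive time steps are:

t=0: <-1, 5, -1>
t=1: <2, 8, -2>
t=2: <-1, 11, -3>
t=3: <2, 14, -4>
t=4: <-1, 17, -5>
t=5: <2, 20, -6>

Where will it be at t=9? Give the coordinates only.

<2, 32, -10>

The first coordinate repeats the cycle [-1, 2] with period 2; step 9 mod 2 = 1, giving 2.
The second coordinate changes by +3 each step, so at step 9 it is 5 + 9·(3) = 32.
The third coordinate changes by -1 each step, so at step 9 it is -1 + 9·(-1) = -10.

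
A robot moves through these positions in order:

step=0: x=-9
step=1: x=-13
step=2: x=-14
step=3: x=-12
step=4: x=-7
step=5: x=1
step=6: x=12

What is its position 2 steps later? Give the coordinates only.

x=43

First differences are -4, -1, +2, +5, +8, +11; their common second difference is +3 (constant acceleration).
step 7: 12 + 14 → x=26
step 8: 26 + 17 → x=43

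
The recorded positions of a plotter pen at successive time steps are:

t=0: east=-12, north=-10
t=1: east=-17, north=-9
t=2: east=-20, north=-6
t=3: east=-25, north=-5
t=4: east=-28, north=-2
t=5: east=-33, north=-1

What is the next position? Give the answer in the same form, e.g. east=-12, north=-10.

The moves between consecutive positions are (-5,+1), (-3,+3), (-5,+1), (-3,+3), (-5,+1); they repeat the 2-cycle [(-5,+1), (-3,+3)].
step 6: apply (-3,+3) → east=-36, north=2

east=-36, north=2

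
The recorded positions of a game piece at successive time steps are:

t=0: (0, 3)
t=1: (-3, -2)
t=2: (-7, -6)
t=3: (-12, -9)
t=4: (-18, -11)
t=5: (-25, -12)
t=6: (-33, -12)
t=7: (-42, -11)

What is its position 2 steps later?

Successive displacements: (-3, -5), (-4, -4), (-5, -3), (-6, -2), (-7, -1), (-8, +0), (-9, +1) — each changes by (-1, +1).
step 8: (-42, -11) + (-10, +2) → (-52, -9)
step 9: (-52, -9) + (-11, +3) → (-63, -6)

(-63, -6)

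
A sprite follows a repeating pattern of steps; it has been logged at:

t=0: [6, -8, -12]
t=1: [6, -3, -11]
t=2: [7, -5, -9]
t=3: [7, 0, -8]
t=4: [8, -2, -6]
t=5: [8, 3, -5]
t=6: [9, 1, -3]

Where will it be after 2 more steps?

The moves between consecutive positions are [+0, +5, +1], [+1, -2, +2], [+0, +5, +1], [+1, -2, +2], [+0, +5, +1], [+1, -2, +2]; they repeat the 2-cycle [[+0, +5, +1], [+1, -2, +2]].
step 7: apply [+0, +5, +1] → [9, 6, -2]
step 8: apply [+1, -2, +2] → [10, 4, 0]

[10, 4, 0]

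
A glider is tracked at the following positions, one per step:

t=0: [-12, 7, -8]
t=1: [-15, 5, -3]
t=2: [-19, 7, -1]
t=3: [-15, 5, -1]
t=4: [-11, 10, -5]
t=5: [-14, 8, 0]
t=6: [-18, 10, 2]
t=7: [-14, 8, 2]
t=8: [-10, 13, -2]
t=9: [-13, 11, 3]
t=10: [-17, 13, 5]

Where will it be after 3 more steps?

Differencing gives [-3, -2, +5], [-4, +2, +2], [+4, -2, +0], [+4, +5, -4], [-3, -2, +5], [-4, +2, +2], [+4, -2, +0], [+4, +5, -4], [-3, -2, +5], [-4, +2, +2]. This is the pattern [-3, -2, +5], [-4, +2, +2], [+4, -2, +0], [+4, +5, -4] repeated.
step 11: apply [+4, -2, +0] → [-13, 11, 5]
step 12: apply [+4, +5, -4] → [-9, 16, 1]
step 13: apply [-3, -2, +5] → [-12, 14, 6]

[-12, 14, 6]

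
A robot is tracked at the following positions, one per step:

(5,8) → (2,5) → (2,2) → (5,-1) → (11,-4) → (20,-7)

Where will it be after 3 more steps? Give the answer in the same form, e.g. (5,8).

(65,-16)

Taking differences between consecutive positions: (-3,-3), (+0,-3), (+3,-3), (+6,-3), (+9,-3). These grow by (+3,+0) each step.
step 6: (20,-7) + (+12,-3) → (32,-10)
step 7: (32,-10) + (+15,-3) → (47,-13)
step 8: (47,-13) + (+18,-3) → (65,-16)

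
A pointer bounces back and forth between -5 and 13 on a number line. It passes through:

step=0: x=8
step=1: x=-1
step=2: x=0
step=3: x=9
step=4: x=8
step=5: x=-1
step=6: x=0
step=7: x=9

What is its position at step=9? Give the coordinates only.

x=-1

The value travels 9 per step and bounces off the walls at -5 and 13.
  step 8: 9 → 8
  step 9: 8 → -1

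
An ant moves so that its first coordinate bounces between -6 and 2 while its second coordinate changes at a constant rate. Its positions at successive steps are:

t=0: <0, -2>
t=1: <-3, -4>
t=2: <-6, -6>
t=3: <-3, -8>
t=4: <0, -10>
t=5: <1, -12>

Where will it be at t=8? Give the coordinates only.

The first coordinate travels 3 per step and bounces off the walls at -6 and 2.
  step 6: 1 → -2
  step 7: -2 → -5
  step 8: -5 → -4
The second coordinate changes by -2 each step: at step 8 it is -18.

<-4, -18>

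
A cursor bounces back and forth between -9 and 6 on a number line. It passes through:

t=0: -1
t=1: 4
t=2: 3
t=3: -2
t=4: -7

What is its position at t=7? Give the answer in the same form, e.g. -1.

The value reflects between -9 and 6, moving 5 per step.
  step 5: -7 → -6
  step 6: -6 → -1
  step 7: -1 → 4

4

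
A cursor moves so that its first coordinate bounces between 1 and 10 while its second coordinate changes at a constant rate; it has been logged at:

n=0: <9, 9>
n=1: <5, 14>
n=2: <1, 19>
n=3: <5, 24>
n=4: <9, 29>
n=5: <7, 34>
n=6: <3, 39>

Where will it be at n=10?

<5, 59>

The first coordinate reflects between 1 and 10, moving 4 per step.
  step 7: 3 → 3
  step 8: 3 → 7
  step 9: 7 → 9
  step 10: 9 → 5
The second coordinate changes by +5 each step: at step 10 it is 59.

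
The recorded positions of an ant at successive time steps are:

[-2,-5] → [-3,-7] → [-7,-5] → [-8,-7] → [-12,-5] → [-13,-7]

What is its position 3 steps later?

[-22,-5]

Differencing gives [-1,-2], [-4,+2], [-1,-2], [-4,+2], [-1,-2]. This is the pattern [-1,-2], [-4,+2] repeated.
step 6: apply [-4,+2] → [-17,-5]
step 7: apply [-1,-2] → [-18,-7]
step 8: apply [-4,+2] → [-22,-5]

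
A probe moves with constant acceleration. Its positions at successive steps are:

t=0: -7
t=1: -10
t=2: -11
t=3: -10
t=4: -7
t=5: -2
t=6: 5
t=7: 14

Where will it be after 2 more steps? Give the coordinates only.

First differences are -3, -1, +1, +3, +5, +7, +9; their common second difference is +2 (constant acceleration).
step 8: 14 + 11 → 25
step 9: 25 + 13 → 38

38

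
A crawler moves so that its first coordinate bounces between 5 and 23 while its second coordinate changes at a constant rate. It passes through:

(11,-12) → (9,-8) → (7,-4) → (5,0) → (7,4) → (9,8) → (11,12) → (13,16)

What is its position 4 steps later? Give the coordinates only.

The first coordinate reflects between 5 and 23, moving 2 per step.
  step 8: 13 → 15
  step 9: 15 → 17
  step 10: 17 → 19
  step 11: 19 → 21
The second coordinate changes by +4 each step: at step 11 it is 32.

(21,32)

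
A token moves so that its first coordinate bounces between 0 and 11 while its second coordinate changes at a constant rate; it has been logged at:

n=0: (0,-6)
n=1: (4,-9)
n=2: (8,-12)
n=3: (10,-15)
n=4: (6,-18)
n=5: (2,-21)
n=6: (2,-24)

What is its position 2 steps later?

(10,-30)

The first coordinate travels 4 per step and bounces off the walls at 0 and 11.
  step 7: 2 → 6
  step 8: 6 → 10
The second coordinate changes by -3 each step: at step 8 it is -30.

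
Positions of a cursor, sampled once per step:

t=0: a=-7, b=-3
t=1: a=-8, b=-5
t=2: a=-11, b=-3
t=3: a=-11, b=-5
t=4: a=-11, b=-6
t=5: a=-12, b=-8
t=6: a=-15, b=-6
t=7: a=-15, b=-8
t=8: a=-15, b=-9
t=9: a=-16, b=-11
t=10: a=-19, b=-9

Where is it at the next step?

The moves between consecutive positions are (-1, -2), (-3, +2), (+0, -2), (+0, -1), (-1, -2), (-3, +2), (+0, -2), (+0, -1), (-1, -2), (-3, +2); they repeat the 4-cycle [(-1, -2), (-3, +2), (+0, -2), (+0, -1)].
step 11: apply (+0, -2) → a=-19, b=-11

a=-19, b=-11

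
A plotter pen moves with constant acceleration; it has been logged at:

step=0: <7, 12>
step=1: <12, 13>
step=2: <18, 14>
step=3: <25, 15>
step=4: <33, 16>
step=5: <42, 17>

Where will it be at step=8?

Successive displacements: <+5, +1>, <+6, +1>, <+7, +1>, <+8, +1>, <+9, +1> — each changes by <+1, +0>.
step 6: <42, 17> + <+10, +1> → <52, 18>
step 7: <52, 18> + <+11, +1> → <63, 19>
step 8: <63, 19> + <+12, +1> → <75, 20>

<75, 20>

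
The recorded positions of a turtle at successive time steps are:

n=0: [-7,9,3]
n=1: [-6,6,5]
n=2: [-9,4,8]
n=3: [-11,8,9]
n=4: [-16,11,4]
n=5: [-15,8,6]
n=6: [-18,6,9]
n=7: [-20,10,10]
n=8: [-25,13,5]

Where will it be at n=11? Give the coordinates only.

[-29,12,11]

Step-to-step displacements: [+1,-3,+2], [-3,-2,+3], [-2,+4,+1], [-5,+3,-5], [+1,-3,+2], [-3,-2,+3], [-2,+4,+1], [-5,+3,-5] — a repeating cycle of length 4.
step 9: apply [+1,-3,+2] → [-24,10,7]
step 10: apply [-3,-2,+3] → [-27,8,10]
step 11: apply [-2,+4,+1] → [-29,12,11]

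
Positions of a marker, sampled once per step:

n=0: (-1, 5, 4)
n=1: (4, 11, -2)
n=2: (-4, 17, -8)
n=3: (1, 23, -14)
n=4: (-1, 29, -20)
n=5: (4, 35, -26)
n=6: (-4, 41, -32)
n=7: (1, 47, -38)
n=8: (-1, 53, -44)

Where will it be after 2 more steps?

(-4, 65, -56)

First: cycles through -1, 4, -4, 1 every 4 steps. Step 10 lands at position 2 of the cycle → -4.
Second: linear, +6 per step → 65 at step 10.
Third: linear, -6 per step → -56 at step 10.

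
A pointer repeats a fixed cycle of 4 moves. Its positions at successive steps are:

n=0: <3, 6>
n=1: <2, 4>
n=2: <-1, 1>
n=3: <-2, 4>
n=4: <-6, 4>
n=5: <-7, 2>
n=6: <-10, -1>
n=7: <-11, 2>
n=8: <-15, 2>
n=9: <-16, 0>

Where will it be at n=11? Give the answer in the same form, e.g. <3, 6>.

<-20, 0>

Step-to-step displacements: <-1, -2>, <-3, -3>, <-1, +3>, <-4, +0>, <-1, -2>, <-3, -3>, <-1, +3>, <-4, +0>, <-1, -2> — a repeating cycle of length 4.
step 10: apply <-3, -3> → <-19, -3>
step 11: apply <-1, +3> → <-20, 0>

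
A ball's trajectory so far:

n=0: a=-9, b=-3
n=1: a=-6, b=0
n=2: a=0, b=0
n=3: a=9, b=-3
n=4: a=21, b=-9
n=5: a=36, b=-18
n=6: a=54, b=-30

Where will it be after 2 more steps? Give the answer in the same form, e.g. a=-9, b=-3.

Successive displacements: (+3, +3), (+6, +0), (+9, -3), (+12, -6), (+15, -9), (+18, -12) — each changes by (+3, -3).
step 7: a=54, b=-30 + (+21, -15) → a=75, b=-45
step 8: a=75, b=-45 + (+24, -18) → a=99, b=-63

a=99, b=-63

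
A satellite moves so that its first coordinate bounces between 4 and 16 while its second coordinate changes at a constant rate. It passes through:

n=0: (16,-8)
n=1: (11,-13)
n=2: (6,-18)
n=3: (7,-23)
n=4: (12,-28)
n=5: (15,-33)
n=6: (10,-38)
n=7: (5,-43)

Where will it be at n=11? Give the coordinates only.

(9,-63)

The first coordinate reflects between 4 and 16, moving 5 per step.
  step 8: 5 → 8
  step 9: 8 → 13
  step 10: 13 → 14
  step 11: 14 → 9
The second coordinate changes by -5 each step: at step 11 it is -63.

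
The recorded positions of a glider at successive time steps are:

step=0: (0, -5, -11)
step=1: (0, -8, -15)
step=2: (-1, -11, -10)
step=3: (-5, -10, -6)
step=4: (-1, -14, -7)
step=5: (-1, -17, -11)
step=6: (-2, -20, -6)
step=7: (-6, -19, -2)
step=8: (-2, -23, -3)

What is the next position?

(-2, -26, -7)

The moves between consecutive positions are (+0, -3, -4), (-1, -3, +5), (-4, +1, +4), (+4, -4, -1), (+0, -3, -4), (-1, -3, +5), (-4, +1, +4), (+4, -4, -1); they repeat the 4-cycle [(+0, -3, -4), (-1, -3, +5), (-4, +1, +4), (+4, -4, -1)].
step 9: apply (+0, -3, -4) → (-2, -26, -7)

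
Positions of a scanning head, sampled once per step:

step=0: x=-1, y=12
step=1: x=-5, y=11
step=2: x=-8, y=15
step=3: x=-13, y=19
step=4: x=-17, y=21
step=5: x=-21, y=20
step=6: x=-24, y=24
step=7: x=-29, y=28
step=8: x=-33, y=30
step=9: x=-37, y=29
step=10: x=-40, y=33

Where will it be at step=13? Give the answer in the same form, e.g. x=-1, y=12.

x=-53, y=38

Differencing gives (-4,-1), (-3,+4), (-5,+4), (-4,+2), (-4,-1), (-3,+4), (-5,+4), (-4,+2), (-4,-1), (-3,+4). This is the pattern (-4,-1), (-3,+4), (-5,+4), (-4,+2) repeated.
step 11: apply (-5,+4) → x=-45, y=37
step 12: apply (-4,+2) → x=-49, y=39
step 13: apply (-4,-1) → x=-53, y=38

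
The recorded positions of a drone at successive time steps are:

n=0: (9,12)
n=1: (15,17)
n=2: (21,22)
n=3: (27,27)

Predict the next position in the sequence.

(33,32)

Constant displacement of (+6,+5) per step.
step 4: (27,27) + (+6,+5) → (33,32)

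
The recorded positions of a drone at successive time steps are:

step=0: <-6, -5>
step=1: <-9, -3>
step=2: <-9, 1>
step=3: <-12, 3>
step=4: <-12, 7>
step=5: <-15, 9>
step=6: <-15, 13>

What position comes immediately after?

Differencing gives <-3, +2>, <+0, +4>, <-3, +2>, <+0, +4>, <-3, +2>, <+0, +4>. This is the pattern <-3, +2>, <+0, +4> repeated.
step 7: apply <-3, +2> → <-18, 15>

<-18, 15>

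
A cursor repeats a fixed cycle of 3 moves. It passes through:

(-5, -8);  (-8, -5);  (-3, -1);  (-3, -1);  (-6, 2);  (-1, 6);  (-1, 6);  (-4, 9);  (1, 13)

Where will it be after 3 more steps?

Differencing gives (-3, +3), (+5, +4), (+0, +0), (-3, +3), (+5, +4), (+0, +0), (-3, +3), (+5, +4). This is the pattern (-3, +3), (+5, +4), (+0, +0) repeated.
step 9: apply (+0, +0) → (1, 13)
step 10: apply (-3, +3) → (-2, 16)
step 11: apply (+5, +4) → (3, 20)

(3, 20)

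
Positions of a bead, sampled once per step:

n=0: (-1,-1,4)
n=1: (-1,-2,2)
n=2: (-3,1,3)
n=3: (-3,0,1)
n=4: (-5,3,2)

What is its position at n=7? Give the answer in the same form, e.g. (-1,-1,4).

Step-to-step displacements: (+0,-1,-2), (-2,+3,+1), (+0,-1,-2), (-2,+3,+1) — a repeating cycle of length 2.
step 5: apply (+0,-1,-2) → (-5,2,0)
step 6: apply (-2,+3,+1) → (-7,5,1)
step 7: apply (+0,-1,-2) → (-7,4,-1)

(-7,4,-1)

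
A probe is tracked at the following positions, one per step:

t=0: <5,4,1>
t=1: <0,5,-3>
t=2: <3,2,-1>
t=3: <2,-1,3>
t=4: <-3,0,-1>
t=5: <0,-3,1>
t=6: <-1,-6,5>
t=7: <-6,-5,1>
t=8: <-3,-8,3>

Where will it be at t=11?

Differencing gives <-5,+1,-4>, <+3,-3,+2>, <-1,-3,+4>, <-5,+1,-4>, <+3,-3,+2>, <-1,-3,+4>, <-5,+1,-4>, <+3,-3,+2>. This is the pattern <-5,+1,-4>, <+3,-3,+2>, <-1,-3,+4> repeated.
step 9: apply <-1,-3,+4> → <-4,-11,7>
step 10: apply <-5,+1,-4> → <-9,-10,3>
step 11: apply <+3,-3,+2> → <-6,-13,5>

<-6,-13,5>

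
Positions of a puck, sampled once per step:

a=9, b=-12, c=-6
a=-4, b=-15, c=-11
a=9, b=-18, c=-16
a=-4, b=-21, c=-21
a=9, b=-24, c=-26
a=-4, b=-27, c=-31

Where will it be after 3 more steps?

a=9, b=-36, c=-46

The a coordinate repeats the cycle [9, -4] with period 2; step 8 mod 2 = 0, giving 9.
The b coordinate changes by -3 each step, so at step 8 it is -12 + 8·(-3) = -36.
The c coordinate changes by -5 each step, so at step 8 it is -6 + 8·(-5) = -46.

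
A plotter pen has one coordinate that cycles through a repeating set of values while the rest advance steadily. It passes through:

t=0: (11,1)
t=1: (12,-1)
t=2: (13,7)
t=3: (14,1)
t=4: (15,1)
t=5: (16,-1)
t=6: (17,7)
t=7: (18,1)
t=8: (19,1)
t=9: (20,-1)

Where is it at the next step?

The first coordinate changes by +1 each step, so at step 10 it is 11 + 10·(1) = 21.
The second coordinate repeats the cycle [1, -1, 7, 1] with period 4; step 10 mod 4 = 2, giving 7.

(21,7)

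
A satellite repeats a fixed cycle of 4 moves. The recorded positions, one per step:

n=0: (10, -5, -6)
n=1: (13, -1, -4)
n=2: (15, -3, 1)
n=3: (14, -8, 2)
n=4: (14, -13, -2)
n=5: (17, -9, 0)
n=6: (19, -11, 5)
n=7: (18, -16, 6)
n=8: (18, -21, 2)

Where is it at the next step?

Step-to-step displacements: (+3, +4, +2), (+2, -2, +5), (-1, -5, +1), (+0, -5, -4), (+3, +4, +2), (+2, -2, +5), (-1, -5, +1), (+0, -5, -4) — a repeating cycle of length 4.
step 9: apply (+3, +4, +2) → (21, -17, 4)

(21, -17, 4)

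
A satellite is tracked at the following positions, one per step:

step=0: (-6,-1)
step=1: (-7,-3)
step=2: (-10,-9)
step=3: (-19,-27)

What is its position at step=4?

(-46,-81)

Consecutive displacements (-1,-2), (-3,-6), (-9,-18) scale by a factor of 3 each step.
step 4: (-19,-27) + (-27,-54) → (-46,-81)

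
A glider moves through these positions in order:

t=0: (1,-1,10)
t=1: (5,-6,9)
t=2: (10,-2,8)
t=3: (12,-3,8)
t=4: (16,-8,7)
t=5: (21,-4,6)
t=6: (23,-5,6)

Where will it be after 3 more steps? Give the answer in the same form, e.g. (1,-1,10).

Step-to-step displacements: (+4,-5,-1), (+5,+4,-1), (+2,-1,+0), (+4,-5,-1), (+5,+4,-1), (+2,-1,+0) — a repeating cycle of length 3.
step 7: apply (+4,-5,-1) → (27,-10,5)
step 8: apply (+5,+4,-1) → (32,-6,4)
step 9: apply (+2,-1,+0) → (34,-7,4)

(34,-7,4)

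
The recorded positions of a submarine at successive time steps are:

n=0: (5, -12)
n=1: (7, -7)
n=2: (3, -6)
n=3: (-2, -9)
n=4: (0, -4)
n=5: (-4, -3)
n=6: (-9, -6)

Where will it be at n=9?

(-16, -3)

The moves between consecutive positions are (+2, +5), (-4, +1), (-5, -3), (+2, +5), (-4, +1), (-5, -3); they repeat the 3-cycle [(+2, +5), (-4, +1), (-5, -3)].
step 7: apply (+2, +5) → (-7, -1)
step 8: apply (-4, +1) → (-11, 0)
step 9: apply (-5, -3) → (-16, -3)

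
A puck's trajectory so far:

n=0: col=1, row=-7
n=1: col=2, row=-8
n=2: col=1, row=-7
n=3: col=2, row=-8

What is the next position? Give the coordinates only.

col=1, row=-7

Consecutive displacements (+1, -1), (-1, +1), (+1, -1) scale by a factor of -1 each step.
step 4: col=2, row=-8 + (-1, +1) → col=1, row=-7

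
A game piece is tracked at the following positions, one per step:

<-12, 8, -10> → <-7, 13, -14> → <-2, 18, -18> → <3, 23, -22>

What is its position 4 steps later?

Each step adds <+5, +5, -4> to the position.
step 4: <3, 23, -22> + <+5, +5, -4> → <8, 28, -26>
step 5: <8, 28, -26> + <+5, +5, -4> → <13, 33, -30>
step 6: <13, 33, -30> + <+5, +5, -4> → <18, 38, -34>
step 7: <18, 38, -34> + <+5, +5, -4> → <23, 43, -38>

<23, 43, -38>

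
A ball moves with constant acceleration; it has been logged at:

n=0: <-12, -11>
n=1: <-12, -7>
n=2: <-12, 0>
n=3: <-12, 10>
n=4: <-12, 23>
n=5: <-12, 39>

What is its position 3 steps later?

<-12, 105>

Successive displacements: <+0, +4>, <+0, +7>, <+0, +10>, <+0, +13>, <+0, +16> — each changes by <+0, +3>.
step 6: <-12, 39> + <+0, +19> → <-12, 58>
step 7: <-12, 58> + <+0, +22> → <-12, 80>
step 8: <-12, 80> + <+0, +25> → <-12, 105>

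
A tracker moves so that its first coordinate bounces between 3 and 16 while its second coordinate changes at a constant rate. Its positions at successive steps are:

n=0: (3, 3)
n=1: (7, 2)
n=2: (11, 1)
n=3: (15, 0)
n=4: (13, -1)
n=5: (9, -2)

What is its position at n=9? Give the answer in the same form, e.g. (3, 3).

The first coordinate travels 4 per step and bounces off the walls at 3 and 16.
  step 6: 9 → 5
  step 7: 5 → 5
  step 8: 5 → 9
  step 9: 9 → 13
The second coordinate changes by -1 each step: at step 9 it is -6.

(13, -6)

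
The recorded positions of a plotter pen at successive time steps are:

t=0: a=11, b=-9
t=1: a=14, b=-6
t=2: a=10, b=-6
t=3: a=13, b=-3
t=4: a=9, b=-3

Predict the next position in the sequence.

Differencing gives (+3, +3), (-4, +0), (+3, +3), (-4, +0). This is the pattern (+3, +3), (-4, +0) repeated.
step 5: apply (+3, +3) → a=12, b=0

a=12, b=0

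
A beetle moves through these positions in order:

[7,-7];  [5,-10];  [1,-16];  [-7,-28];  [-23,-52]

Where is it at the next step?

[-55,-100]

The jumps are [-2,-3], [-4,-6], [-8,-12], [-16,-24] — a geometric progression with ratio 2.
step 5: [-23,-52] + [-32,-48] → [-55,-100]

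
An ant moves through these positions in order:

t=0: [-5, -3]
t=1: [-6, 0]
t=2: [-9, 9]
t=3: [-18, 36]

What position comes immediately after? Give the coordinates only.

Step-to-step displacements: [-1, +3], [-3, +9], [-9, +27]; each is 3× the previous.
step 4: [-18, 36] + [-27, +81] → [-45, 117]

[-45, 117]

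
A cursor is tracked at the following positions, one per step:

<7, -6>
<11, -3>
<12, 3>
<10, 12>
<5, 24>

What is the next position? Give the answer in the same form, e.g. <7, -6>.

<-3, 39>

First differences are <+4, +3>, <+1, +6>, <-2, +9>, <-5, +12>; their common second difference is <-3, +3> (constant acceleration).
step 5: <5, 24> + <-8, +15> → <-3, 39>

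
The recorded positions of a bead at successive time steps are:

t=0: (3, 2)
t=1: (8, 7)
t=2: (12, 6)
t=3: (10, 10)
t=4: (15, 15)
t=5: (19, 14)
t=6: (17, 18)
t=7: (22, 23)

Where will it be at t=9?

Step-to-step displacements: (+5, +5), (+4, -1), (-2, +4), (+5, +5), (+4, -1), (-2, +4), (+5, +5) — a repeating cycle of length 3.
step 8: apply (+4, -1) → (26, 22)
step 9: apply (-2, +4) → (24, 26)

(24, 26)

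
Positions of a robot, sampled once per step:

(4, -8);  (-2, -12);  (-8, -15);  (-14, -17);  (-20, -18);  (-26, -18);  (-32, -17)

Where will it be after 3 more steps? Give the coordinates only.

Successive displacements: (-6, -4), (-6, -3), (-6, -2), (-6, -1), (-6, +0), (-6, +1) — each changes by (+0, +1).
step 7: (-32, -17) + (-6, +2) → (-38, -15)
step 8: (-38, -15) + (-6, +3) → (-44, -12)
step 9: (-44, -12) + (-6, +4) → (-50, -8)

(-50, -8)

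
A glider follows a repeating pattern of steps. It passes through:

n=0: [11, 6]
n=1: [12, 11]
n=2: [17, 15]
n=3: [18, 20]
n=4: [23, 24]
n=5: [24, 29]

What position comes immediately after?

The moves between consecutive positions are [+1, +5], [+5, +4], [+1, +5], [+5, +4], [+1, +5]; they repeat the 2-cycle [[+1, +5], [+5, +4]].
step 6: apply [+5, +4] → [29, 33]

[29, 33]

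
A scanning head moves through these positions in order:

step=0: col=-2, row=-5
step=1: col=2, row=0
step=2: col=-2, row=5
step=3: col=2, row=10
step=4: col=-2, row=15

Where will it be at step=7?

Col: cycles through -2, 2 every 2 steps. Step 7 lands at position 1 of the cycle → 2.
Row: linear, +5 per step → 30 at step 7.

col=2, row=30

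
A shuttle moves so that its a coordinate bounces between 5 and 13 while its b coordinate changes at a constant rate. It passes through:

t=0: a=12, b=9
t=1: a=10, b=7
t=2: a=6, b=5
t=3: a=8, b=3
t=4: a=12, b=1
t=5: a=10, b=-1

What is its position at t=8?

The a coordinate reflects between 5 and 13, moving 4 per step.
  step 6: 10 → 6
  step 7: 6 → 8
  step 8: 8 → 12
The b coordinate changes by -2 each step: at step 8 it is -7.

a=12, b=-7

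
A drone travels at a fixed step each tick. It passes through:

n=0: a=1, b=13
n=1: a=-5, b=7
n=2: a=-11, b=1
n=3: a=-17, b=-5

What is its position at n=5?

The position changes by (-6,-6) every step.
step 4: a=-17, b=-5 + (-6,-6) → a=-23, b=-11
step 5: a=-23, b=-11 + (-6,-6) → a=-29, b=-17

a=-29, b=-17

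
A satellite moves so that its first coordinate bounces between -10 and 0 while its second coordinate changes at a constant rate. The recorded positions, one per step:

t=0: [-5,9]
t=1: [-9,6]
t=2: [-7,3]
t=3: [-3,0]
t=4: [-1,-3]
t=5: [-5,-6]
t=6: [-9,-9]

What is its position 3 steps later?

[-1,-18]

The first coordinate reflects between -10 and 0, moving 4 per step.
  step 7: -9 → -7
  step 8: -7 → -3
  step 9: -3 → -1
The second coordinate changes by -3 each step: at step 9 it is -18.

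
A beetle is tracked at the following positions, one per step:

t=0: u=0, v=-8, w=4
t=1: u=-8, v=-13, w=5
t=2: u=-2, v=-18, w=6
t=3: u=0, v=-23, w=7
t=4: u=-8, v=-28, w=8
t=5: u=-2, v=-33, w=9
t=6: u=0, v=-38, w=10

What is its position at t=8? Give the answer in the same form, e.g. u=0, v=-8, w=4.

The u coordinate repeats the cycle [0, -8, -2] with period 3; step 8 mod 3 = 2, giving -2.
The v coordinate changes by -5 each step, so at step 8 it is -8 + 8·(-5) = -48.
The w coordinate changes by +1 each step, so at step 8 it is 4 + 8·(1) = 12.

u=-2, v=-48, w=12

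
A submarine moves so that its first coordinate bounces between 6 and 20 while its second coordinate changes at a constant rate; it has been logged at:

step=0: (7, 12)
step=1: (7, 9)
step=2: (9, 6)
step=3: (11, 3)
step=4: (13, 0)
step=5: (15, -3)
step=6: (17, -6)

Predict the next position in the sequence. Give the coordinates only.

(19, -9)

The first coordinate travels 2 per step and bounces off the walls at 6 and 20.
  step 7: 17 → 19
The second coordinate changes by -3 each step: at step 7 it is -9.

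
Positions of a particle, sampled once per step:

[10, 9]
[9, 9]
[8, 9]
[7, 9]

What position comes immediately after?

[6, 9]

Each step adds [-1, +0] to the position.
step 4: [7, 9] + [-1, +0] → [6, 9]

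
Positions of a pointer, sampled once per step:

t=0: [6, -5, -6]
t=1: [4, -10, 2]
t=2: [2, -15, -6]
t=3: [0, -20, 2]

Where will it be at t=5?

First: linear, -2 per step → -4 at step 5.
Second: linear, -5 per step → -30 at step 5.
Third: cycles through -6, 2 every 2 steps. Step 5 lands at position 1 of the cycle → 2.

[-4, -30, 2]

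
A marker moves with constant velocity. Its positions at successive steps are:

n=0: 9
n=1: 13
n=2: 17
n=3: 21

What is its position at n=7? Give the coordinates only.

37

Constant displacement of +4 per step.
step 4: 21 + 4 → 25
step 5: 25 + 4 → 29
step 6: 29 + 4 → 33
step 7: 33 + 4 → 37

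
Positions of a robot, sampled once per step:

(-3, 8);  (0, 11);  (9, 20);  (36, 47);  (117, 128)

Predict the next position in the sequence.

(360, 371)

The jumps are (+3, +3), (+9, +9), (+27, +27), (+81, +81) — a geometric progression with ratio 3.
step 5: (117, 128) + (+243, +243) → (360, 371)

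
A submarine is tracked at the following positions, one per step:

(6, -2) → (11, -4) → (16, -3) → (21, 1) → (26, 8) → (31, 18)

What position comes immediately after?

(36, 31)

First differences are (+5, -2), (+5, +1), (+5, +4), (+5, +7), (+5, +10); their common second difference is (+0, +3) (constant acceleration).
step 6: (31, 18) + (+5, +13) → (36, 31)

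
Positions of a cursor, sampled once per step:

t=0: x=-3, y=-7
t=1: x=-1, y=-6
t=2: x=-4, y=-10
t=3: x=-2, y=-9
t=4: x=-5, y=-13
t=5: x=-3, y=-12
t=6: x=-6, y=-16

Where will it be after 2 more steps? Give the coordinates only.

x=-7, y=-19

Differencing gives (+2,+1), (-3,-4), (+2,+1), (-3,-4), (+2,+1), (-3,-4). This is the pattern (+2,+1), (-3,-4) repeated.
step 7: apply (+2,+1) → x=-4, y=-15
step 8: apply (-3,-4) → x=-7, y=-19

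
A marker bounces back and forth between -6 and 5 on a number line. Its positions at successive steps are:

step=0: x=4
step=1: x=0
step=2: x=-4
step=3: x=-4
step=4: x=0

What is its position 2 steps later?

x=2

The value travels 4 per step and bounces off the walls at -6 and 5.
  step 5: 0 → 4
  step 6: 4 → 2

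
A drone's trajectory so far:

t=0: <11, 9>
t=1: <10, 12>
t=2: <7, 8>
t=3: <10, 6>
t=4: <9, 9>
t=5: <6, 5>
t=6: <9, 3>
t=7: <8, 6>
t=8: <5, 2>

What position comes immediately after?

Differencing gives <-1, +3>, <-3, -4>, <+3, -2>, <-1, +3>, <-3, -4>, <+3, -2>, <-1, +3>, <-3, -4>. This is the pattern <-1, +3>, <-3, -4>, <+3, -2> repeated.
step 9: apply <+3, -2> → <8, 0>

<8, 0>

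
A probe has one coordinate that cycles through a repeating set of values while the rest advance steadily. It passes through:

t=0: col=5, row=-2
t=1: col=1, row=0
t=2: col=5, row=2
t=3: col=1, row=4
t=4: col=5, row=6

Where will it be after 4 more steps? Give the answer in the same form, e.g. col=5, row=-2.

Col: cycles through 5, 1 every 2 steps. Step 8 lands at position 0 of the cycle → 5.
Row: linear, +2 per step → 14 at step 8.

col=5, row=14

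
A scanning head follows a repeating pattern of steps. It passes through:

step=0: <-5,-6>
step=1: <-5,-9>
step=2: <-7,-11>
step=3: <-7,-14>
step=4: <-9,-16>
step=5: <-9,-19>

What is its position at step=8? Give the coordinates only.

<-13,-26>

Step-to-step displacements: <+0,-3>, <-2,-2>, <+0,-3>, <-2,-2>, <+0,-3> — a repeating cycle of length 2.
step 6: apply <-2,-2> → <-11,-21>
step 7: apply <+0,-3> → <-11,-24>
step 8: apply <-2,-2> → <-13,-26>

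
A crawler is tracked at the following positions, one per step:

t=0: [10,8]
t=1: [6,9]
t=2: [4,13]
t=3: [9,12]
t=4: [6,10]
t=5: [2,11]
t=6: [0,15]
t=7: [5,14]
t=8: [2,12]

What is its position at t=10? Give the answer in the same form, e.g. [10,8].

The moves between consecutive positions are [-4,+1], [-2,+4], [+5,-1], [-3,-2], [-4,+1], [-2,+4], [+5,-1], [-3,-2]; they repeat the 4-cycle [[-4,+1], [-2,+4], [+5,-1], [-3,-2]].
step 9: apply [-4,+1] → [-2,13]
step 10: apply [-2,+4] → [-4,17]

[-4,17]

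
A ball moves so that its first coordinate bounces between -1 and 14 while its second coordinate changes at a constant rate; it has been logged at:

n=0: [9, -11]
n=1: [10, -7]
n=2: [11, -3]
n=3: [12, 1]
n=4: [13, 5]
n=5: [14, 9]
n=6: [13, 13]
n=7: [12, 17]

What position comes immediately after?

[11, 21]

The first coordinate travels 1 per step and bounces off the walls at -1 and 14.
  step 8: 12 → 11
The second coordinate changes by +4 each step: at step 8 it is 21.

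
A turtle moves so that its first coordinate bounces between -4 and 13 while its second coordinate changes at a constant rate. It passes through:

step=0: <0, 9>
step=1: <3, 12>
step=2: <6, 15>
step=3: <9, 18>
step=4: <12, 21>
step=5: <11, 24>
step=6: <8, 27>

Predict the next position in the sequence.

<5, 30>

The first coordinate travels 3 per step and bounces off the walls at -4 and 13.
  step 7: 8 → 5
The second coordinate changes by +3 each step: at step 7 it is 30.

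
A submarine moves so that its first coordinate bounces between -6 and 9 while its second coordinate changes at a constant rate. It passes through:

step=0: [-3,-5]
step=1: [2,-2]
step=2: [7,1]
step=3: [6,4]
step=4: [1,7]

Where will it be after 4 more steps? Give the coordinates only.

The first coordinate travels 5 per step and bounces off the walls at -6 and 9.
  step 5: 1 → -4
  step 6: -4 → -3
  step 7: -3 → 2
  step 8: 2 → 7
The second coordinate changes by +3 each step: at step 8 it is 19.

[7,19]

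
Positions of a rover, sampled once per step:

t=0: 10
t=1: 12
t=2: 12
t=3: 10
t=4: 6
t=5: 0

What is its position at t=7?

-18

First differences are +2, +0, -2, -4, -6; their common second difference is -2 (constant acceleration).
step 6: 0 − 8 → -8
step 7: -8 − 10 → -18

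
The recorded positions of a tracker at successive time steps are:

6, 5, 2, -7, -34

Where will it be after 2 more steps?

The jumps are -1, -3, -9, -27 — a geometric progression with ratio 3.
step 5: -34 − 81 → -115
step 6: -115 − 243 → -358

-358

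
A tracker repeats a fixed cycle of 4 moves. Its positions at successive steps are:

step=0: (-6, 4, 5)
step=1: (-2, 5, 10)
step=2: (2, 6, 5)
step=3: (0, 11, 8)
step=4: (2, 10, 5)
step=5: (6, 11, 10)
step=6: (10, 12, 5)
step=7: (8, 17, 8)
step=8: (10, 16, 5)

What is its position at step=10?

Step-to-step displacements: (+4, +1, +5), (+4, +1, -5), (-2, +5, +3), (+2, -1, -3), (+4, +1, +5), (+4, +1, -5), (-2, +5, +3), (+2, -1, -3) — a repeating cycle of length 4.
step 9: apply (+4, +1, +5) → (14, 17, 10)
step 10: apply (+4, +1, -5) → (18, 18, 5)

(18, 18, 5)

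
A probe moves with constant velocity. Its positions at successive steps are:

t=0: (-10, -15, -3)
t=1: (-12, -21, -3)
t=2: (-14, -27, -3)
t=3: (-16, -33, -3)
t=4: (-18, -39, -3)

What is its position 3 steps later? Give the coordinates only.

Constant displacement of (-2, -6, +0) per step.
step 5: (-18, -39, -3) + (-2, -6, +0) → (-20, -45, -3)
step 6: (-20, -45, -3) + (-2, -6, +0) → (-22, -51, -3)
step 7: (-22, -51, -3) + (-2, -6, +0) → (-24, -57, -3)

(-24, -57, -3)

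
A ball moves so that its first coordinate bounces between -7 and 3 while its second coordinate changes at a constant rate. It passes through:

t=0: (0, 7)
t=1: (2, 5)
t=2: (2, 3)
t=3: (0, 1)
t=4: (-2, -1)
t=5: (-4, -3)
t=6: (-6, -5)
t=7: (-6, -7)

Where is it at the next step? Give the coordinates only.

(-4, -9)

The first coordinate travels 2 per step and bounces off the walls at -7 and 3.
  step 8: -6 → -4
The second coordinate changes by -2 each step: at step 8 it is -9.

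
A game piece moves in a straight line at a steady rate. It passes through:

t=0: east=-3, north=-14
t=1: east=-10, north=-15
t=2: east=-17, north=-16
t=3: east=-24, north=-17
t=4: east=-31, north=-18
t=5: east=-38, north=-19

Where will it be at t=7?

east=-52, north=-21

Each step adds (-7, -1) to the position.
step 6: east=-38, north=-19 + (-7, -1) → east=-45, north=-20
step 7: east=-45, north=-20 + (-7, -1) → east=-52, north=-21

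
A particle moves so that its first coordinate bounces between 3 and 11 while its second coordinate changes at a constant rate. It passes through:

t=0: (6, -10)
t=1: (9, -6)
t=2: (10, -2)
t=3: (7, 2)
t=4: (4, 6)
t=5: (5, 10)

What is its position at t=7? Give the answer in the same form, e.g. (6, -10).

(11, 18)

The first coordinate reflects between 3 and 11, moving 3 per step.
  step 6: 5 → 8
  step 7: 8 → 11
The second coordinate changes by +4 each step: at step 7 it is 18.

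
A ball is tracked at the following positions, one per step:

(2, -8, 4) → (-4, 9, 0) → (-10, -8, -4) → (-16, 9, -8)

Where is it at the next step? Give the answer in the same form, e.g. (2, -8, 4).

First: linear, -6 per step → -22 at step 4.
Second: cycles through -8, 9 every 2 steps. Step 4 lands at position 0 of the cycle → -8.
Third: linear, -4 per step → -12 at step 4.

(-22, -8, -12)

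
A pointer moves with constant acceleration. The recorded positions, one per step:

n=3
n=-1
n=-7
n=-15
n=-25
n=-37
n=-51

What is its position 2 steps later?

First differences are -4, -6, -8, -10, -12, -14; their common second difference is -2 (constant acceleration).
step 7: -51 − 16 → n=-67
step 8: -67 − 18 → n=-85

n=-85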